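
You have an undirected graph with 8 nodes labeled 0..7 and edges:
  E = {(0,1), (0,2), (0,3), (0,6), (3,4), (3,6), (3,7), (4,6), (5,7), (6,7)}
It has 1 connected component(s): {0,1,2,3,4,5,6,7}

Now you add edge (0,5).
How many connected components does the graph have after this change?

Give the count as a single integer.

Answer: 1

Derivation:
Initial component count: 1
Add (0,5): endpoints already in same component. Count unchanged: 1.
New component count: 1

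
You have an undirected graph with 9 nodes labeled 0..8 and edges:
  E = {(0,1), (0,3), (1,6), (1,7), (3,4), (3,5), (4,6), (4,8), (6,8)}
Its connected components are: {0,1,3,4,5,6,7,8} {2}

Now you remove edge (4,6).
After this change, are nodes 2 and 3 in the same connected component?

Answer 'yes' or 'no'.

Initial components: {0,1,3,4,5,6,7,8} {2}
Removing edge (4,6): not a bridge — component count unchanged at 2.
New components: {0,1,3,4,5,6,7,8} {2}
Are 2 and 3 in the same component? no

Answer: no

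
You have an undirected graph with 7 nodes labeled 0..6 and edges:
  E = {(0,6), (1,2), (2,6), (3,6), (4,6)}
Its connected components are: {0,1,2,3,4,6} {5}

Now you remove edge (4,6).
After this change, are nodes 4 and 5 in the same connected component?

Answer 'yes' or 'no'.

Initial components: {0,1,2,3,4,6} {5}
Removing edge (4,6): it was a bridge — component count 2 -> 3.
New components: {0,1,2,3,6} {4} {5}
Are 4 and 5 in the same component? no

Answer: no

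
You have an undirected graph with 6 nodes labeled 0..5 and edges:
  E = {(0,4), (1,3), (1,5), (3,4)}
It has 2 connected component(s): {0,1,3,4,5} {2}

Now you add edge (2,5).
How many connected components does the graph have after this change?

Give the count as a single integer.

Answer: 1

Derivation:
Initial component count: 2
Add (2,5): merges two components. Count decreases: 2 -> 1.
New component count: 1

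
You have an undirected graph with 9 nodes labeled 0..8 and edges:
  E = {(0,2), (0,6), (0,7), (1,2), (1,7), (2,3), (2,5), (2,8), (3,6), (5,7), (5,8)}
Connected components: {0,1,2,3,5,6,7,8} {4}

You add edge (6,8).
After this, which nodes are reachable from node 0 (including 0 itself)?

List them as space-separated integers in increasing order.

Before: nodes reachable from 0: {0,1,2,3,5,6,7,8}
Adding (6,8): both endpoints already in same component. Reachability from 0 unchanged.
After: nodes reachable from 0: {0,1,2,3,5,6,7,8}

Answer: 0 1 2 3 5 6 7 8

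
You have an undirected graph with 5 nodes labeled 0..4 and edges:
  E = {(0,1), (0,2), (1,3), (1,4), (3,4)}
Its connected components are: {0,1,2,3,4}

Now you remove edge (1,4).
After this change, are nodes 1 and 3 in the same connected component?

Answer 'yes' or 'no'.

Answer: yes

Derivation:
Initial components: {0,1,2,3,4}
Removing edge (1,4): not a bridge — component count unchanged at 1.
New components: {0,1,2,3,4}
Are 1 and 3 in the same component? yes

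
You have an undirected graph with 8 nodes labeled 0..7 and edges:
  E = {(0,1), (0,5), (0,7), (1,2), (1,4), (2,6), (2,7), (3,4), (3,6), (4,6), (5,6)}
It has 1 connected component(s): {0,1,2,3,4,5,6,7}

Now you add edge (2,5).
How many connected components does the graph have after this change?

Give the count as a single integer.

Answer: 1

Derivation:
Initial component count: 1
Add (2,5): endpoints already in same component. Count unchanged: 1.
New component count: 1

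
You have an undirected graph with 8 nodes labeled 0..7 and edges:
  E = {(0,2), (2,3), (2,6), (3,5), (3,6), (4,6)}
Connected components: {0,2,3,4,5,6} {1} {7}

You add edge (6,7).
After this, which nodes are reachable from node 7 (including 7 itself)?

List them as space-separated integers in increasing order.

Answer: 0 2 3 4 5 6 7

Derivation:
Before: nodes reachable from 7: {7}
Adding (6,7): merges 7's component with another. Reachability grows.
After: nodes reachable from 7: {0,2,3,4,5,6,7}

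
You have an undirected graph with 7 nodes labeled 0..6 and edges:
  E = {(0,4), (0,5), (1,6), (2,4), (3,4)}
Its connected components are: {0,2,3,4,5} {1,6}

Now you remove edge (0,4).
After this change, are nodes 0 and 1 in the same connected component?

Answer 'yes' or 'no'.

Initial components: {0,2,3,4,5} {1,6}
Removing edge (0,4): it was a bridge — component count 2 -> 3.
New components: {0,5} {1,6} {2,3,4}
Are 0 and 1 in the same component? no

Answer: no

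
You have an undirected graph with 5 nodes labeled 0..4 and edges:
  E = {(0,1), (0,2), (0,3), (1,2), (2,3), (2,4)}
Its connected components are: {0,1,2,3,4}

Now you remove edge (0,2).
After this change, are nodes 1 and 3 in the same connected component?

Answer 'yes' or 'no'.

Initial components: {0,1,2,3,4}
Removing edge (0,2): not a bridge — component count unchanged at 1.
New components: {0,1,2,3,4}
Are 1 and 3 in the same component? yes

Answer: yes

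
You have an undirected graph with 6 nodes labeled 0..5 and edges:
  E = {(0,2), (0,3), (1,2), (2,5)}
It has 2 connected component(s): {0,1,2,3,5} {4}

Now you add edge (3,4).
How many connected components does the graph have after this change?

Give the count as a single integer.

Answer: 1

Derivation:
Initial component count: 2
Add (3,4): merges two components. Count decreases: 2 -> 1.
New component count: 1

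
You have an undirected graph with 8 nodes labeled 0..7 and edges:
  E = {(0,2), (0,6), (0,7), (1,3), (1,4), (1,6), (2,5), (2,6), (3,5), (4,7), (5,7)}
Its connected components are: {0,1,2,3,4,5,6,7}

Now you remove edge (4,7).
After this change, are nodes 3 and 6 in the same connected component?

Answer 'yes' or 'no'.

Initial components: {0,1,2,3,4,5,6,7}
Removing edge (4,7): not a bridge — component count unchanged at 1.
New components: {0,1,2,3,4,5,6,7}
Are 3 and 6 in the same component? yes

Answer: yes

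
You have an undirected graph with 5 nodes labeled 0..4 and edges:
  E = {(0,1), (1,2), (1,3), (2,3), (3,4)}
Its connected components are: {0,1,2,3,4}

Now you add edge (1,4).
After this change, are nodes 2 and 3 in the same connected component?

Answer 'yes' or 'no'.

Answer: yes

Derivation:
Initial components: {0,1,2,3,4}
Adding edge (1,4): both already in same component {0,1,2,3,4}. No change.
New components: {0,1,2,3,4}
Are 2 and 3 in the same component? yes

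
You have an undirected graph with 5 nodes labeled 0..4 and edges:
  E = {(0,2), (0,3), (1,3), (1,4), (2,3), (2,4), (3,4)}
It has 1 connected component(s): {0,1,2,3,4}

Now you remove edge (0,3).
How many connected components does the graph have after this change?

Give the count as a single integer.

Answer: 1

Derivation:
Initial component count: 1
Remove (0,3): not a bridge. Count unchanged: 1.
  After removal, components: {0,1,2,3,4}
New component count: 1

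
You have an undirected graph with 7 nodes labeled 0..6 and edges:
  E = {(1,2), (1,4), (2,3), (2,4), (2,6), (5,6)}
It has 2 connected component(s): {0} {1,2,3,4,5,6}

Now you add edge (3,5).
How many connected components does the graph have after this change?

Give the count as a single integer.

Answer: 2

Derivation:
Initial component count: 2
Add (3,5): endpoints already in same component. Count unchanged: 2.
New component count: 2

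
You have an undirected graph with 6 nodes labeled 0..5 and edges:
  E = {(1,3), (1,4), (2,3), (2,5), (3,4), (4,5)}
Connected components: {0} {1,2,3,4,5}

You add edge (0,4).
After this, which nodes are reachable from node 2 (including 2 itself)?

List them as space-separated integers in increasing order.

Before: nodes reachable from 2: {1,2,3,4,5}
Adding (0,4): merges 2's component with another. Reachability grows.
After: nodes reachable from 2: {0,1,2,3,4,5}

Answer: 0 1 2 3 4 5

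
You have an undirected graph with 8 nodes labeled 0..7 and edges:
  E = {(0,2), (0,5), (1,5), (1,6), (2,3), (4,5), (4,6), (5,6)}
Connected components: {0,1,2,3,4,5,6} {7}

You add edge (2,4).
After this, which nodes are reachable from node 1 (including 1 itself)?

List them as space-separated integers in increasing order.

Before: nodes reachable from 1: {0,1,2,3,4,5,6}
Adding (2,4): both endpoints already in same component. Reachability from 1 unchanged.
After: nodes reachable from 1: {0,1,2,3,4,5,6}

Answer: 0 1 2 3 4 5 6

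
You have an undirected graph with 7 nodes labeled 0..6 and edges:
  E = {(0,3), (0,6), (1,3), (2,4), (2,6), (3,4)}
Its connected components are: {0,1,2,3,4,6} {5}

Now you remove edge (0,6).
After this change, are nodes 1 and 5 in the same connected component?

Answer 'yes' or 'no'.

Initial components: {0,1,2,3,4,6} {5}
Removing edge (0,6): not a bridge — component count unchanged at 2.
New components: {0,1,2,3,4,6} {5}
Are 1 and 5 in the same component? no

Answer: no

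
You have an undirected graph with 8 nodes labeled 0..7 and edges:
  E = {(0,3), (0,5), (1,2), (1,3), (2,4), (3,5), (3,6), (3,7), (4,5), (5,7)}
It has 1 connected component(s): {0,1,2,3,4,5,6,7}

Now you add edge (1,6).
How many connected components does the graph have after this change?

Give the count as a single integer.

Initial component count: 1
Add (1,6): endpoints already in same component. Count unchanged: 1.
New component count: 1

Answer: 1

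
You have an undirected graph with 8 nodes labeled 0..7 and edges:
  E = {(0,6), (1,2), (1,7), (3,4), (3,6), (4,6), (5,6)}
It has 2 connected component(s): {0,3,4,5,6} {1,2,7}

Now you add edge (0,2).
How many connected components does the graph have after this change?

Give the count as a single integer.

Answer: 1

Derivation:
Initial component count: 2
Add (0,2): merges two components. Count decreases: 2 -> 1.
New component count: 1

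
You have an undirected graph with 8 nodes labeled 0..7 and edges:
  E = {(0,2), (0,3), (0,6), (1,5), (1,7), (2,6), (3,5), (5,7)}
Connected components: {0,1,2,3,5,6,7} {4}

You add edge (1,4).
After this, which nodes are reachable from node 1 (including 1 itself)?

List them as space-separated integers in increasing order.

Before: nodes reachable from 1: {0,1,2,3,5,6,7}
Adding (1,4): merges 1's component with another. Reachability grows.
After: nodes reachable from 1: {0,1,2,3,4,5,6,7}

Answer: 0 1 2 3 4 5 6 7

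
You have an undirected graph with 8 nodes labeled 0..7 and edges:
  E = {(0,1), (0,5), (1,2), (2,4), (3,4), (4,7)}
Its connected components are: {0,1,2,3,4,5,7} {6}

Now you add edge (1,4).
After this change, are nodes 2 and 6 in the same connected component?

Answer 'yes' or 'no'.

Initial components: {0,1,2,3,4,5,7} {6}
Adding edge (1,4): both already in same component {0,1,2,3,4,5,7}. No change.
New components: {0,1,2,3,4,5,7} {6}
Are 2 and 6 in the same component? no

Answer: no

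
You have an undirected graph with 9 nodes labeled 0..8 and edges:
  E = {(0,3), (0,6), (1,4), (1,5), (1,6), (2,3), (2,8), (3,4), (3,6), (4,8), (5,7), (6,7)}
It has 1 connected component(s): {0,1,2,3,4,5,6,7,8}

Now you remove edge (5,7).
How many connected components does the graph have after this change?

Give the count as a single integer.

Initial component count: 1
Remove (5,7): not a bridge. Count unchanged: 1.
  After removal, components: {0,1,2,3,4,5,6,7,8}
New component count: 1

Answer: 1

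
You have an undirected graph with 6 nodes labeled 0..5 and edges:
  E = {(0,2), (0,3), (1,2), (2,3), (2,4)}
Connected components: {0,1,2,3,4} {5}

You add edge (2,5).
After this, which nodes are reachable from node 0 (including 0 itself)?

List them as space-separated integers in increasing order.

Before: nodes reachable from 0: {0,1,2,3,4}
Adding (2,5): merges 0's component with another. Reachability grows.
After: nodes reachable from 0: {0,1,2,3,4,5}

Answer: 0 1 2 3 4 5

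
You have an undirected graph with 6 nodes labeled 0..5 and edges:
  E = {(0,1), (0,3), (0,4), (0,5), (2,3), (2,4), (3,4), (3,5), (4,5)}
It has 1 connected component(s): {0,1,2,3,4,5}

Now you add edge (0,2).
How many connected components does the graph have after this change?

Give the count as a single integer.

Initial component count: 1
Add (0,2): endpoints already in same component. Count unchanged: 1.
New component count: 1

Answer: 1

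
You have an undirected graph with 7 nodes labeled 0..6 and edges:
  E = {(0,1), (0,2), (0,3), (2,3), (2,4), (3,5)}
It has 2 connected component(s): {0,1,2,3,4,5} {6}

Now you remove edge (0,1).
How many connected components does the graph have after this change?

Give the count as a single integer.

Initial component count: 2
Remove (0,1): it was a bridge. Count increases: 2 -> 3.
  After removal, components: {0,2,3,4,5} {1} {6}
New component count: 3

Answer: 3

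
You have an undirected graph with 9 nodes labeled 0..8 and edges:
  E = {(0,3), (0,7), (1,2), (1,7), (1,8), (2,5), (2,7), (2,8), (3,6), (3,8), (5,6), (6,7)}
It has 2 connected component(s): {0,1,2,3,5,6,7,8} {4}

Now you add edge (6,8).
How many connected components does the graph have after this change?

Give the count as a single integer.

Initial component count: 2
Add (6,8): endpoints already in same component. Count unchanged: 2.
New component count: 2

Answer: 2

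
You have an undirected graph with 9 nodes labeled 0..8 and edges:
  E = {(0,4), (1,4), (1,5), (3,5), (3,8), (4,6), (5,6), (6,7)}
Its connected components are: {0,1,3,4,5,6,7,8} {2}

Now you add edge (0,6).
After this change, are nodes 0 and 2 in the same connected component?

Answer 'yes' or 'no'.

Answer: no

Derivation:
Initial components: {0,1,3,4,5,6,7,8} {2}
Adding edge (0,6): both already in same component {0,1,3,4,5,6,7,8}. No change.
New components: {0,1,3,4,5,6,7,8} {2}
Are 0 and 2 in the same component? no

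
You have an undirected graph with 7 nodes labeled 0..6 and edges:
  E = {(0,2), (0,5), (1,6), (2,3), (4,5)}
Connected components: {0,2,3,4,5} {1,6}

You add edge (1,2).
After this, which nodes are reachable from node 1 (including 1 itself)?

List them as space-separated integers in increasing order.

Before: nodes reachable from 1: {1,6}
Adding (1,2): merges 1's component with another. Reachability grows.
After: nodes reachable from 1: {0,1,2,3,4,5,6}

Answer: 0 1 2 3 4 5 6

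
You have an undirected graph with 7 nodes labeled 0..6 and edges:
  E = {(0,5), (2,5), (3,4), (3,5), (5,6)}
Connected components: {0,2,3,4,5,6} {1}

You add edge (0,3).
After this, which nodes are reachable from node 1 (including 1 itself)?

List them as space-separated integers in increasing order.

Answer: 1

Derivation:
Before: nodes reachable from 1: {1}
Adding (0,3): both endpoints already in same component. Reachability from 1 unchanged.
After: nodes reachable from 1: {1}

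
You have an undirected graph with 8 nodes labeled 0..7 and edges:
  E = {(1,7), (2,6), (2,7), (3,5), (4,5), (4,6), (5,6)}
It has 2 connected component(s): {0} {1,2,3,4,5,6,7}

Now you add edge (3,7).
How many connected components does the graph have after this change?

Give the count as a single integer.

Answer: 2

Derivation:
Initial component count: 2
Add (3,7): endpoints already in same component. Count unchanged: 2.
New component count: 2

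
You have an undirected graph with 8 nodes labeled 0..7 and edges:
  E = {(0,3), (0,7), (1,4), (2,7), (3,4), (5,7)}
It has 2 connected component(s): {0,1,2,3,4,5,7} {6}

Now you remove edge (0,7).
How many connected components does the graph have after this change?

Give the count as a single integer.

Answer: 3

Derivation:
Initial component count: 2
Remove (0,7): it was a bridge. Count increases: 2 -> 3.
  After removal, components: {0,1,3,4} {2,5,7} {6}
New component count: 3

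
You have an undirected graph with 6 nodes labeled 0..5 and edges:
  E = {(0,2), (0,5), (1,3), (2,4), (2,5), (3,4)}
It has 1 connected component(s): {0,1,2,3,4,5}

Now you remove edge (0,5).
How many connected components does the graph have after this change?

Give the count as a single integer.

Answer: 1

Derivation:
Initial component count: 1
Remove (0,5): not a bridge. Count unchanged: 1.
  After removal, components: {0,1,2,3,4,5}
New component count: 1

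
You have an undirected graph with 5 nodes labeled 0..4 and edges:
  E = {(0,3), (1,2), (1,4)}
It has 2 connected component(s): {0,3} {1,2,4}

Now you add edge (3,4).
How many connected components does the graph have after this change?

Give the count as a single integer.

Initial component count: 2
Add (3,4): merges two components. Count decreases: 2 -> 1.
New component count: 1

Answer: 1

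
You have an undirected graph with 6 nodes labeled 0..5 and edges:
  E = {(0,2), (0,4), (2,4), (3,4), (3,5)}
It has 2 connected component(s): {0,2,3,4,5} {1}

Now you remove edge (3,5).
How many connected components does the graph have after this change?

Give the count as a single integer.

Answer: 3

Derivation:
Initial component count: 2
Remove (3,5): it was a bridge. Count increases: 2 -> 3.
  After removal, components: {0,2,3,4} {1} {5}
New component count: 3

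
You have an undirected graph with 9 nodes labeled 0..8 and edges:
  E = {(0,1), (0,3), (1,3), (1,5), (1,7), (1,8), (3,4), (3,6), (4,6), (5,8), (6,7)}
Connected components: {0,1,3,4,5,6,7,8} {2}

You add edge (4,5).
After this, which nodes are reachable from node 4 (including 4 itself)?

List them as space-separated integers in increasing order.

Answer: 0 1 3 4 5 6 7 8

Derivation:
Before: nodes reachable from 4: {0,1,3,4,5,6,7,8}
Adding (4,5): both endpoints already in same component. Reachability from 4 unchanged.
After: nodes reachable from 4: {0,1,3,4,5,6,7,8}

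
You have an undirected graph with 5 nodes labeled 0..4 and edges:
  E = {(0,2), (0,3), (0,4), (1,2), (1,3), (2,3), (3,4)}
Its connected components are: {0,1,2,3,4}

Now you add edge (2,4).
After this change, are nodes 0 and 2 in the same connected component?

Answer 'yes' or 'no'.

Answer: yes

Derivation:
Initial components: {0,1,2,3,4}
Adding edge (2,4): both already in same component {0,1,2,3,4}. No change.
New components: {0,1,2,3,4}
Are 0 and 2 in the same component? yes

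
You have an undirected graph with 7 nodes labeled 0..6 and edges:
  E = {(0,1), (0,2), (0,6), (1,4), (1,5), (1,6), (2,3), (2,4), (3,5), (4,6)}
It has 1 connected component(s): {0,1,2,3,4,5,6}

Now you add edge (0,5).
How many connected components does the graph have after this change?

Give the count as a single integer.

Answer: 1

Derivation:
Initial component count: 1
Add (0,5): endpoints already in same component. Count unchanged: 1.
New component count: 1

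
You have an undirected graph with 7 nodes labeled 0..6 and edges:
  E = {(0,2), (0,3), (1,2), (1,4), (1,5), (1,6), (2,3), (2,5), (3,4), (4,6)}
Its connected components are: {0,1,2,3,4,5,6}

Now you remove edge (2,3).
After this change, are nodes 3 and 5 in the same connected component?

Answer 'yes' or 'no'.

Answer: yes

Derivation:
Initial components: {0,1,2,3,4,5,6}
Removing edge (2,3): not a bridge — component count unchanged at 1.
New components: {0,1,2,3,4,5,6}
Are 3 and 5 in the same component? yes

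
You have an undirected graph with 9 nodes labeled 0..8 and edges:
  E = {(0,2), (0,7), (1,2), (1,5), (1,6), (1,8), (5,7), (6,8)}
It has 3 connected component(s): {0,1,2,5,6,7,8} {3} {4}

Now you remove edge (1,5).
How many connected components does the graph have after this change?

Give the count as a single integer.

Answer: 3

Derivation:
Initial component count: 3
Remove (1,5): not a bridge. Count unchanged: 3.
  After removal, components: {0,1,2,5,6,7,8} {3} {4}
New component count: 3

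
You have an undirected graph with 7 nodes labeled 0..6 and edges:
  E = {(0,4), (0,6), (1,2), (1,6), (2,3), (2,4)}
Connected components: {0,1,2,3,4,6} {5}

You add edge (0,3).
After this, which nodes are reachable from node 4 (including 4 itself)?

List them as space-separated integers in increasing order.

Answer: 0 1 2 3 4 6

Derivation:
Before: nodes reachable from 4: {0,1,2,3,4,6}
Adding (0,3): both endpoints already in same component. Reachability from 4 unchanged.
After: nodes reachable from 4: {0,1,2,3,4,6}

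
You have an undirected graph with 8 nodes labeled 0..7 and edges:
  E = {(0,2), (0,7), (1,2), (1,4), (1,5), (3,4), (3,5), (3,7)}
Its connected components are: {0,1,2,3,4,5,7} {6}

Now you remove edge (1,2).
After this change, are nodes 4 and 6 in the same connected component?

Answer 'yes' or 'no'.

Initial components: {0,1,2,3,4,5,7} {6}
Removing edge (1,2): not a bridge — component count unchanged at 2.
New components: {0,1,2,3,4,5,7} {6}
Are 4 and 6 in the same component? no

Answer: no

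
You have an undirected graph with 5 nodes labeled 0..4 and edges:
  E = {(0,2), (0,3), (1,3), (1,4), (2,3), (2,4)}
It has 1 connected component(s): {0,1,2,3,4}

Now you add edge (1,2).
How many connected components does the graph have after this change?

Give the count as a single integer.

Initial component count: 1
Add (1,2): endpoints already in same component. Count unchanged: 1.
New component count: 1

Answer: 1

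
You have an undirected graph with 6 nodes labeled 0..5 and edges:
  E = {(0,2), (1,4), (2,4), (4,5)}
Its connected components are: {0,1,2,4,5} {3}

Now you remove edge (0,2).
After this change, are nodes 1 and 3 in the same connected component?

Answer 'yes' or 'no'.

Initial components: {0,1,2,4,5} {3}
Removing edge (0,2): it was a bridge — component count 2 -> 3.
New components: {0} {1,2,4,5} {3}
Are 1 and 3 in the same component? no

Answer: no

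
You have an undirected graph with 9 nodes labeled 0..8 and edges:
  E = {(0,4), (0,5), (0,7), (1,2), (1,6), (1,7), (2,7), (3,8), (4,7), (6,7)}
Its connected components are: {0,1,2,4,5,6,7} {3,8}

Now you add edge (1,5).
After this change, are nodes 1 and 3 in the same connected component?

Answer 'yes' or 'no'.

Answer: no

Derivation:
Initial components: {0,1,2,4,5,6,7} {3,8}
Adding edge (1,5): both already in same component {0,1,2,4,5,6,7}. No change.
New components: {0,1,2,4,5,6,7} {3,8}
Are 1 and 3 in the same component? no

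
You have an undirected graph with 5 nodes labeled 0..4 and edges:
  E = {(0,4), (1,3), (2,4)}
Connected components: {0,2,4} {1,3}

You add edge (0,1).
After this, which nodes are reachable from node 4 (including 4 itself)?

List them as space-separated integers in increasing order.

Before: nodes reachable from 4: {0,2,4}
Adding (0,1): merges 4's component with another. Reachability grows.
After: nodes reachable from 4: {0,1,2,3,4}

Answer: 0 1 2 3 4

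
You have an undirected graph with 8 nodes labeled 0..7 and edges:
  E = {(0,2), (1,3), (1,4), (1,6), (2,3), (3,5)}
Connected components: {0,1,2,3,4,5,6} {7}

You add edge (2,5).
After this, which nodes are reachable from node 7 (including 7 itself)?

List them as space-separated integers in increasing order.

Before: nodes reachable from 7: {7}
Adding (2,5): both endpoints already in same component. Reachability from 7 unchanged.
After: nodes reachable from 7: {7}

Answer: 7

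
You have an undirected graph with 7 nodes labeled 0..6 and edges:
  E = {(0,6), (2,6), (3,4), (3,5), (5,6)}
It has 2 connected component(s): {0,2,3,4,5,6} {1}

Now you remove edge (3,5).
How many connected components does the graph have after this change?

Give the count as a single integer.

Initial component count: 2
Remove (3,5): it was a bridge. Count increases: 2 -> 3.
  After removal, components: {0,2,5,6} {1} {3,4}
New component count: 3

Answer: 3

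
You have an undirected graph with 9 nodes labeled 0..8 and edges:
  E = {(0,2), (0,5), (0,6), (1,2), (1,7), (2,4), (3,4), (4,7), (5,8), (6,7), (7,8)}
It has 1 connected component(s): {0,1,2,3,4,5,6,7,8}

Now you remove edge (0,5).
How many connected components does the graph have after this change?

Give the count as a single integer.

Initial component count: 1
Remove (0,5): not a bridge. Count unchanged: 1.
  After removal, components: {0,1,2,3,4,5,6,7,8}
New component count: 1

Answer: 1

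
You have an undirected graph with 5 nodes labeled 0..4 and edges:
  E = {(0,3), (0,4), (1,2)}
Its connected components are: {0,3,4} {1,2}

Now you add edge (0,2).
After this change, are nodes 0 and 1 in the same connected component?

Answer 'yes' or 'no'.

Answer: yes

Derivation:
Initial components: {0,3,4} {1,2}
Adding edge (0,2): merges {0,3,4} and {1,2}.
New components: {0,1,2,3,4}
Are 0 and 1 in the same component? yes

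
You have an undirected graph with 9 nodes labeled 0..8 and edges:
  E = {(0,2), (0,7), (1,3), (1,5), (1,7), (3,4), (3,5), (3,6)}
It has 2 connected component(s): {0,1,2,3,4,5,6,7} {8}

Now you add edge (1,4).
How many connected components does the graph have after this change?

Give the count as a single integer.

Initial component count: 2
Add (1,4): endpoints already in same component. Count unchanged: 2.
New component count: 2

Answer: 2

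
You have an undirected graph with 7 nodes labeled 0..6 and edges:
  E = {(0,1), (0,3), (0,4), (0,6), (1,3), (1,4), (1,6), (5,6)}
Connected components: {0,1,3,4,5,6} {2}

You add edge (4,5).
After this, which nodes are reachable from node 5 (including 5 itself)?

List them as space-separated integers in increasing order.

Before: nodes reachable from 5: {0,1,3,4,5,6}
Adding (4,5): both endpoints already in same component. Reachability from 5 unchanged.
After: nodes reachable from 5: {0,1,3,4,5,6}

Answer: 0 1 3 4 5 6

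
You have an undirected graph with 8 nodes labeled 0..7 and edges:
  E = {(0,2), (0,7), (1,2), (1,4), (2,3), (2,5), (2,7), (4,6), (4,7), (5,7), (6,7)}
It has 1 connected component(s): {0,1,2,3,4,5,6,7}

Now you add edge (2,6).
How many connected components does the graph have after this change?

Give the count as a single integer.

Answer: 1

Derivation:
Initial component count: 1
Add (2,6): endpoints already in same component. Count unchanged: 1.
New component count: 1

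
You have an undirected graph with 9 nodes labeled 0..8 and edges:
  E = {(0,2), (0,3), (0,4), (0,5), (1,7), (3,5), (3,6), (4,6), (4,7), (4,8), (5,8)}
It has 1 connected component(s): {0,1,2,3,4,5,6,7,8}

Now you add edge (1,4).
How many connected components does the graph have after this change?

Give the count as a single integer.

Initial component count: 1
Add (1,4): endpoints already in same component. Count unchanged: 1.
New component count: 1

Answer: 1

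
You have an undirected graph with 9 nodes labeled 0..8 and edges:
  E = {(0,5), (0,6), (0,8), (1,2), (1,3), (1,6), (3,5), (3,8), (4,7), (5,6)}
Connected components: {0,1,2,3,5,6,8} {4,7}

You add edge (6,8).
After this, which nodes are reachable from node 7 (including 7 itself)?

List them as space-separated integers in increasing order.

Before: nodes reachable from 7: {4,7}
Adding (6,8): both endpoints already in same component. Reachability from 7 unchanged.
After: nodes reachable from 7: {4,7}

Answer: 4 7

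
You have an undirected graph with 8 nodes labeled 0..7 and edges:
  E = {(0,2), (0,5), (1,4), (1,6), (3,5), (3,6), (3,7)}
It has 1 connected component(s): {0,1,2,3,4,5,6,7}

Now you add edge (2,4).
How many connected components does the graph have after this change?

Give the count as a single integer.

Initial component count: 1
Add (2,4): endpoints already in same component. Count unchanged: 1.
New component count: 1

Answer: 1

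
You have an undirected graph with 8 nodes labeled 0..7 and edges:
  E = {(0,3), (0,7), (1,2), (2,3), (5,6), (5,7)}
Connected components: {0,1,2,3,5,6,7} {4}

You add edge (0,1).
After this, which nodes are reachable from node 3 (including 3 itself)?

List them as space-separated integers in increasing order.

Before: nodes reachable from 3: {0,1,2,3,5,6,7}
Adding (0,1): both endpoints already in same component. Reachability from 3 unchanged.
After: nodes reachable from 3: {0,1,2,3,5,6,7}

Answer: 0 1 2 3 5 6 7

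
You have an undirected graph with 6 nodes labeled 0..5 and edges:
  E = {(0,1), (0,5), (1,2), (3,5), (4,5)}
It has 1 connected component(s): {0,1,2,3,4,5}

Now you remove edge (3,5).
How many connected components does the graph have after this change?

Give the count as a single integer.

Initial component count: 1
Remove (3,5): it was a bridge. Count increases: 1 -> 2.
  After removal, components: {0,1,2,4,5} {3}
New component count: 2

Answer: 2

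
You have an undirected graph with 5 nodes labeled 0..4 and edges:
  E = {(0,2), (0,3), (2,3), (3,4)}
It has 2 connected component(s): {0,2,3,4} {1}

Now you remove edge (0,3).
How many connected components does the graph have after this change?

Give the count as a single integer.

Initial component count: 2
Remove (0,3): not a bridge. Count unchanged: 2.
  After removal, components: {0,2,3,4} {1}
New component count: 2

Answer: 2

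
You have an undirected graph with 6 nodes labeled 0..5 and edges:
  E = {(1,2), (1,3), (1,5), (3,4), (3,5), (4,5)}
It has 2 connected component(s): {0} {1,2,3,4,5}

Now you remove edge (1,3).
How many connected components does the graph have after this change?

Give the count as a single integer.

Answer: 2

Derivation:
Initial component count: 2
Remove (1,3): not a bridge. Count unchanged: 2.
  After removal, components: {0} {1,2,3,4,5}
New component count: 2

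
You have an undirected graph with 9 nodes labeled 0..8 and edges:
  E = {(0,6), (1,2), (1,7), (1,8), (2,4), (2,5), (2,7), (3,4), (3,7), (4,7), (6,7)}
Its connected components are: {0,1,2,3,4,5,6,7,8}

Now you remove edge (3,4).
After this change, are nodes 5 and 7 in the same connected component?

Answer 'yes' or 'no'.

Initial components: {0,1,2,3,4,5,6,7,8}
Removing edge (3,4): not a bridge — component count unchanged at 1.
New components: {0,1,2,3,4,5,6,7,8}
Are 5 and 7 in the same component? yes

Answer: yes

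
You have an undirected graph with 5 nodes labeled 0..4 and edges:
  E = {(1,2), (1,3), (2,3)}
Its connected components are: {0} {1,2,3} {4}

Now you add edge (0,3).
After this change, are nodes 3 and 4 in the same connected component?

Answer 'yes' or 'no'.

Initial components: {0} {1,2,3} {4}
Adding edge (0,3): merges {0} and {1,2,3}.
New components: {0,1,2,3} {4}
Are 3 and 4 in the same component? no

Answer: no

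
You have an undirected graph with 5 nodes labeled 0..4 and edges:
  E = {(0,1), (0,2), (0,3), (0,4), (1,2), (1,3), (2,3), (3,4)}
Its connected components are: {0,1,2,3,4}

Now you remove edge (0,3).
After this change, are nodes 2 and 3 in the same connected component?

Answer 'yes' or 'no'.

Initial components: {0,1,2,3,4}
Removing edge (0,3): not a bridge — component count unchanged at 1.
New components: {0,1,2,3,4}
Are 2 and 3 in the same component? yes

Answer: yes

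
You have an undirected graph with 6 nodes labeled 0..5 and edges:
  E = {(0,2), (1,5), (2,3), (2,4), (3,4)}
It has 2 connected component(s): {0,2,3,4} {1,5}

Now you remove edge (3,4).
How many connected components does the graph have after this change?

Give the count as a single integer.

Answer: 2

Derivation:
Initial component count: 2
Remove (3,4): not a bridge. Count unchanged: 2.
  After removal, components: {0,2,3,4} {1,5}
New component count: 2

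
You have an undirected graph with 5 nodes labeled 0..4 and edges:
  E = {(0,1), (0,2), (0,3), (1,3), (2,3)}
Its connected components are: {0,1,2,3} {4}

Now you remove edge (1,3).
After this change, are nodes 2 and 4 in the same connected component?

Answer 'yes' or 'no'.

Answer: no

Derivation:
Initial components: {0,1,2,3} {4}
Removing edge (1,3): not a bridge — component count unchanged at 2.
New components: {0,1,2,3} {4}
Are 2 and 4 in the same component? no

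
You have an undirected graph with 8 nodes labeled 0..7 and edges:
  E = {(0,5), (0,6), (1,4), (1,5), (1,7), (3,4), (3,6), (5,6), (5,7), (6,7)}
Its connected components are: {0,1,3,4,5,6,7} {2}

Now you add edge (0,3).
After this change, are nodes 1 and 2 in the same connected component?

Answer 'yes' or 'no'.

Initial components: {0,1,3,4,5,6,7} {2}
Adding edge (0,3): both already in same component {0,1,3,4,5,6,7}. No change.
New components: {0,1,3,4,5,6,7} {2}
Are 1 and 2 in the same component? no

Answer: no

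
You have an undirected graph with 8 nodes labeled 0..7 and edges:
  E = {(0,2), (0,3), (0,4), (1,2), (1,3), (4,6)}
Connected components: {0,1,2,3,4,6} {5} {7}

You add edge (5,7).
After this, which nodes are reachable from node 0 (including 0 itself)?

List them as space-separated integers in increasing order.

Before: nodes reachable from 0: {0,1,2,3,4,6}
Adding (5,7): merges two components, but neither contains 0. Reachability from 0 unchanged.
After: nodes reachable from 0: {0,1,2,3,4,6}

Answer: 0 1 2 3 4 6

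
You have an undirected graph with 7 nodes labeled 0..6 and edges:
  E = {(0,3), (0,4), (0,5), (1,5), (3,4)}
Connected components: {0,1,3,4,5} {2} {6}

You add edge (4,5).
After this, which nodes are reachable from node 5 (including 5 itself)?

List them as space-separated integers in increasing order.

Before: nodes reachable from 5: {0,1,3,4,5}
Adding (4,5): both endpoints already in same component. Reachability from 5 unchanged.
After: nodes reachable from 5: {0,1,3,4,5}

Answer: 0 1 3 4 5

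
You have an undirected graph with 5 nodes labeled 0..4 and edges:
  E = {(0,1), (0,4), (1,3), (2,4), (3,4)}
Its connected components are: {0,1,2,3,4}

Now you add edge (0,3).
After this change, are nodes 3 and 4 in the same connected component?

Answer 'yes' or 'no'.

Initial components: {0,1,2,3,4}
Adding edge (0,3): both already in same component {0,1,2,3,4}. No change.
New components: {0,1,2,3,4}
Are 3 and 4 in the same component? yes

Answer: yes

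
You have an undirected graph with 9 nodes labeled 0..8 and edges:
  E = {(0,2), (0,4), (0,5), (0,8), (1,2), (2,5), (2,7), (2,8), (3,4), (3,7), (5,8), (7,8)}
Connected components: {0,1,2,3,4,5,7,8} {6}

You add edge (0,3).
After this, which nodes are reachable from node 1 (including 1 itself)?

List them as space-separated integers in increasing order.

Answer: 0 1 2 3 4 5 7 8

Derivation:
Before: nodes reachable from 1: {0,1,2,3,4,5,7,8}
Adding (0,3): both endpoints already in same component. Reachability from 1 unchanged.
After: nodes reachable from 1: {0,1,2,3,4,5,7,8}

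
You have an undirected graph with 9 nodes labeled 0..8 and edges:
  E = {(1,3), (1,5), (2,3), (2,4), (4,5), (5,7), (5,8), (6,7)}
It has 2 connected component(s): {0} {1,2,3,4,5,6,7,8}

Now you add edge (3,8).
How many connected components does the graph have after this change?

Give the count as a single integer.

Answer: 2

Derivation:
Initial component count: 2
Add (3,8): endpoints already in same component. Count unchanged: 2.
New component count: 2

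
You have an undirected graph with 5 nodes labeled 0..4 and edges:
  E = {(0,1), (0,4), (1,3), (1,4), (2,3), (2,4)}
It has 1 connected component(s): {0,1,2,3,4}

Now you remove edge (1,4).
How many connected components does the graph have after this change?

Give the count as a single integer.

Answer: 1

Derivation:
Initial component count: 1
Remove (1,4): not a bridge. Count unchanged: 1.
  After removal, components: {0,1,2,3,4}
New component count: 1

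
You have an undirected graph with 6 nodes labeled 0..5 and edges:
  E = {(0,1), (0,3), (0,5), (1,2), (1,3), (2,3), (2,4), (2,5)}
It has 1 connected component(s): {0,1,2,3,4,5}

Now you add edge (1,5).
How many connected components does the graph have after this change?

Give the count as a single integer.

Initial component count: 1
Add (1,5): endpoints already in same component. Count unchanged: 1.
New component count: 1

Answer: 1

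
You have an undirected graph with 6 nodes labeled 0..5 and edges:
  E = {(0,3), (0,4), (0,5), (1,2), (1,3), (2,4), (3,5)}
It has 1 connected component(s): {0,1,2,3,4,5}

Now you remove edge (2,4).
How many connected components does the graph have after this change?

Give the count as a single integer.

Answer: 1

Derivation:
Initial component count: 1
Remove (2,4): not a bridge. Count unchanged: 1.
  After removal, components: {0,1,2,3,4,5}
New component count: 1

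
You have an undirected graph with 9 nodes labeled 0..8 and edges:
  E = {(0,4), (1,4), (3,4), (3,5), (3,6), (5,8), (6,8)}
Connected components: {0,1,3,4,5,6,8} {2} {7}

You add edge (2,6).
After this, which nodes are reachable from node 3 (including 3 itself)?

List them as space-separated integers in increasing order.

Answer: 0 1 2 3 4 5 6 8

Derivation:
Before: nodes reachable from 3: {0,1,3,4,5,6,8}
Adding (2,6): merges 3's component with another. Reachability grows.
After: nodes reachable from 3: {0,1,2,3,4,5,6,8}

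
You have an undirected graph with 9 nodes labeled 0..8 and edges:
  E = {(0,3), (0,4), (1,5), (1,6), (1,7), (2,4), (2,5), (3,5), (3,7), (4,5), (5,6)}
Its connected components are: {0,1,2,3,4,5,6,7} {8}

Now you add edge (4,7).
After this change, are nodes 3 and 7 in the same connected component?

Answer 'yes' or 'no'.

Answer: yes

Derivation:
Initial components: {0,1,2,3,4,5,6,7} {8}
Adding edge (4,7): both already in same component {0,1,2,3,4,5,6,7}. No change.
New components: {0,1,2,3,4,5,6,7} {8}
Are 3 and 7 in the same component? yes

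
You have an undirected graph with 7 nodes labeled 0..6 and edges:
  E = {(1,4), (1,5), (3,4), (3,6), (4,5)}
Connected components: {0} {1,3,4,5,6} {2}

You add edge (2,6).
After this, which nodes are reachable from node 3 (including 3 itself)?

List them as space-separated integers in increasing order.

Before: nodes reachable from 3: {1,3,4,5,6}
Adding (2,6): merges 3's component with another. Reachability grows.
After: nodes reachable from 3: {1,2,3,4,5,6}

Answer: 1 2 3 4 5 6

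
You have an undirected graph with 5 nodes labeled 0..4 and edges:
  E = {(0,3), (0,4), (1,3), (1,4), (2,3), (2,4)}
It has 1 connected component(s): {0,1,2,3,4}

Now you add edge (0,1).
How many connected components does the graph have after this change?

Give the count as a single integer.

Initial component count: 1
Add (0,1): endpoints already in same component. Count unchanged: 1.
New component count: 1

Answer: 1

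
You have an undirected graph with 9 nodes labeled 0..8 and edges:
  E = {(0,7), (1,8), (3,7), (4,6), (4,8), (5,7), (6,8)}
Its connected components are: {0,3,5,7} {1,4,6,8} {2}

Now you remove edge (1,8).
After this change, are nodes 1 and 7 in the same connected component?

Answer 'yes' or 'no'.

Answer: no

Derivation:
Initial components: {0,3,5,7} {1,4,6,8} {2}
Removing edge (1,8): it was a bridge — component count 3 -> 4.
New components: {0,3,5,7} {1} {2} {4,6,8}
Are 1 and 7 in the same component? no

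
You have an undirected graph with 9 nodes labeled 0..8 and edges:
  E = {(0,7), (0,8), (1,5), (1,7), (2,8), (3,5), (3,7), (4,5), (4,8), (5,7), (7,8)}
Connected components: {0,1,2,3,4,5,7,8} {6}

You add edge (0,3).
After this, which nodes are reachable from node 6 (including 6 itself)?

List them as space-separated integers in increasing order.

Answer: 6

Derivation:
Before: nodes reachable from 6: {6}
Adding (0,3): both endpoints already in same component. Reachability from 6 unchanged.
After: nodes reachable from 6: {6}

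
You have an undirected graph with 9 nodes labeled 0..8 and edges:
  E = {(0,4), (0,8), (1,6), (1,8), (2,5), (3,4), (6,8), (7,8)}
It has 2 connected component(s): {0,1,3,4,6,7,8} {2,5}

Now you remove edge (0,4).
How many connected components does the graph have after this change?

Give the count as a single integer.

Answer: 3

Derivation:
Initial component count: 2
Remove (0,4): it was a bridge. Count increases: 2 -> 3.
  After removal, components: {0,1,6,7,8} {2,5} {3,4}
New component count: 3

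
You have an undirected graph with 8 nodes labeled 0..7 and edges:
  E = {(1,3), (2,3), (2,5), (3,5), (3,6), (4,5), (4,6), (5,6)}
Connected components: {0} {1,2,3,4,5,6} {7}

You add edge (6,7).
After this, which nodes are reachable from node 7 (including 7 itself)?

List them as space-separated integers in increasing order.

Answer: 1 2 3 4 5 6 7

Derivation:
Before: nodes reachable from 7: {7}
Adding (6,7): merges 7's component with another. Reachability grows.
After: nodes reachable from 7: {1,2,3,4,5,6,7}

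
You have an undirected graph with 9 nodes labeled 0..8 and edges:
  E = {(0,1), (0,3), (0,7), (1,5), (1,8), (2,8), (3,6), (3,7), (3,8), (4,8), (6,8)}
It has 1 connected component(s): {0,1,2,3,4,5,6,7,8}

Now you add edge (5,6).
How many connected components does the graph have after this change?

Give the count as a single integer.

Initial component count: 1
Add (5,6): endpoints already in same component. Count unchanged: 1.
New component count: 1

Answer: 1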